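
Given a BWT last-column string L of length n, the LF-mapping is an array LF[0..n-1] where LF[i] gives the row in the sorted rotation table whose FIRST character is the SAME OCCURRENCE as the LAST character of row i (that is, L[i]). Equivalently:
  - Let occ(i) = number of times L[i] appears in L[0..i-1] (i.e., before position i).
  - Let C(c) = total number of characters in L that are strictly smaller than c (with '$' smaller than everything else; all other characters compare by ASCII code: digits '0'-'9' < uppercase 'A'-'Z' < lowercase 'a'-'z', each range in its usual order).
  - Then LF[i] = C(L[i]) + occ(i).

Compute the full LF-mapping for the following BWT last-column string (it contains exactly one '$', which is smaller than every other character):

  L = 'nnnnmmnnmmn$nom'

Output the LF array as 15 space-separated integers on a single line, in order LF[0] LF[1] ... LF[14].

Char counts: '$':1, 'm':5, 'n':8, 'o':1
C (first-col start): C('$')=0, C('m')=1, C('n')=6, C('o')=14
L[0]='n': occ=0, LF[0]=C('n')+0=6+0=6
L[1]='n': occ=1, LF[1]=C('n')+1=6+1=7
L[2]='n': occ=2, LF[2]=C('n')+2=6+2=8
L[3]='n': occ=3, LF[3]=C('n')+3=6+3=9
L[4]='m': occ=0, LF[4]=C('m')+0=1+0=1
L[5]='m': occ=1, LF[5]=C('m')+1=1+1=2
L[6]='n': occ=4, LF[6]=C('n')+4=6+4=10
L[7]='n': occ=5, LF[7]=C('n')+5=6+5=11
L[8]='m': occ=2, LF[8]=C('m')+2=1+2=3
L[9]='m': occ=3, LF[9]=C('m')+3=1+3=4
L[10]='n': occ=6, LF[10]=C('n')+6=6+6=12
L[11]='$': occ=0, LF[11]=C('$')+0=0+0=0
L[12]='n': occ=7, LF[12]=C('n')+7=6+7=13
L[13]='o': occ=0, LF[13]=C('o')+0=14+0=14
L[14]='m': occ=4, LF[14]=C('m')+4=1+4=5

Answer: 6 7 8 9 1 2 10 11 3 4 12 0 13 14 5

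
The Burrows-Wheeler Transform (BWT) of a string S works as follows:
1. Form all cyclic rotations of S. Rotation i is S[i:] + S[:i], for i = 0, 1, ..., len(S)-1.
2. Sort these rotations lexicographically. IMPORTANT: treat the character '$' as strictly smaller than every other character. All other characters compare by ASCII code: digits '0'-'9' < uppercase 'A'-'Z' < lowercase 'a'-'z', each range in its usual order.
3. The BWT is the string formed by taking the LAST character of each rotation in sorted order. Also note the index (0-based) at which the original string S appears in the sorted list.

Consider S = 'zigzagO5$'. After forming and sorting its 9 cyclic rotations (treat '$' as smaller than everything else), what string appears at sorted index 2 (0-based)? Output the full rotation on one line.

Answer: O5$zigzag

Derivation:
All 9 rotations (rotation i = S[i:]+S[:i]):
  rot[0] = zigzagO5$
  rot[1] = igzagO5$z
  rot[2] = gzagO5$zi
  rot[3] = zagO5$zig
  rot[4] = agO5$zigz
  rot[5] = gO5$zigza
  rot[6] = O5$zigzag
  rot[7] = 5$zigzagO
  rot[8] = $zigzagO5
Sorted (with $ < everything):
  sorted[0] = $zigzagO5
  sorted[1] = 5$zigzagO
  sorted[2] = O5$zigzag
  sorted[3] = agO5$zigz
  sorted[4] = gO5$zigza
  sorted[5] = gzagO5$zi
  sorted[6] = igzagO5$z
  sorted[7] = zagO5$zig
  sorted[8] = zigzagO5$
sorted[2] = O5$zigzag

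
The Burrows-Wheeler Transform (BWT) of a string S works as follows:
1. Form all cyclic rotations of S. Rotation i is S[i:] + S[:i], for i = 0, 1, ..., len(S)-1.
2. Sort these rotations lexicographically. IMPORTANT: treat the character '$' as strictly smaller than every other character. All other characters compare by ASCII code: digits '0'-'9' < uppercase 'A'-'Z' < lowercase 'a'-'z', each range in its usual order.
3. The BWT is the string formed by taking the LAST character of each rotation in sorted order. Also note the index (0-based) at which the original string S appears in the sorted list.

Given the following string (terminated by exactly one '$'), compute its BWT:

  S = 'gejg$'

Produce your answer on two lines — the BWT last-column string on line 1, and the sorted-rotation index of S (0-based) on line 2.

All 5 rotations (rotation i = S[i:]+S[:i]):
  rot[0] = gejg$
  rot[1] = ejg$g
  rot[2] = jg$ge
  rot[3] = g$gej
  rot[4] = $gejg
Sorted (with $ < everything):
  sorted[0] = $gejg  (last char: 'g')
  sorted[1] = ejg$g  (last char: 'g')
  sorted[2] = g$gej  (last char: 'j')
  sorted[3] = gejg$  (last char: '$')
  sorted[4] = jg$ge  (last char: 'e')
Last column: ggj$e
Original string S is at sorted index 3

Answer: ggj$e
3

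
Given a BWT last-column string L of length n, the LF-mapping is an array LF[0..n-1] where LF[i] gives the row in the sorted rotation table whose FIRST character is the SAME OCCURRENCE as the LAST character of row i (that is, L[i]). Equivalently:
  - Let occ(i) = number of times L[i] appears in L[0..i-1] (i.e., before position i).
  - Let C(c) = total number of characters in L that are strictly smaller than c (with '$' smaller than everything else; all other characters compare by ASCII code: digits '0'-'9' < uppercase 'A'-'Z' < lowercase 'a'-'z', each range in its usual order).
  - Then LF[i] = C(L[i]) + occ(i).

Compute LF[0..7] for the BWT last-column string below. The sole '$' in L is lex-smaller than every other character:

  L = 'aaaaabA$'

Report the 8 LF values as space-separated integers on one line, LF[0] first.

Answer: 2 3 4 5 6 7 1 0

Derivation:
Char counts: '$':1, 'A':1, 'a':5, 'b':1
C (first-col start): C('$')=0, C('A')=1, C('a')=2, C('b')=7
L[0]='a': occ=0, LF[0]=C('a')+0=2+0=2
L[1]='a': occ=1, LF[1]=C('a')+1=2+1=3
L[2]='a': occ=2, LF[2]=C('a')+2=2+2=4
L[3]='a': occ=3, LF[3]=C('a')+3=2+3=5
L[4]='a': occ=4, LF[4]=C('a')+4=2+4=6
L[5]='b': occ=0, LF[5]=C('b')+0=7+0=7
L[6]='A': occ=0, LF[6]=C('A')+0=1+0=1
L[7]='$': occ=0, LF[7]=C('$')+0=0+0=0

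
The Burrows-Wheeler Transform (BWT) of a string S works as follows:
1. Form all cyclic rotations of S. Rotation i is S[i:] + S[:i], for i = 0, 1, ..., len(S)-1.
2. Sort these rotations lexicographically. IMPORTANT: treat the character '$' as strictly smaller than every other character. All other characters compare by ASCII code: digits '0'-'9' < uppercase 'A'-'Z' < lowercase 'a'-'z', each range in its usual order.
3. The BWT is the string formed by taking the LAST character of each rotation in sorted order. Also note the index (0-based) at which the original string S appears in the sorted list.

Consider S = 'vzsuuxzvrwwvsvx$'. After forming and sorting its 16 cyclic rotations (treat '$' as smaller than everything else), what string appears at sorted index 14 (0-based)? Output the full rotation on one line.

All 16 rotations (rotation i = S[i:]+S[:i]):
  rot[0] = vzsuuxzvrwwvsvx$
  rot[1] = zsuuxzvrwwvsvx$v
  rot[2] = suuxzvrwwvsvx$vz
  rot[3] = uuxzvrwwvsvx$vzs
  rot[4] = uxzvrwwvsvx$vzsu
  rot[5] = xzvrwwvsvx$vzsuu
  rot[6] = zvrwwvsvx$vzsuux
  rot[7] = vrwwvsvx$vzsuuxz
  rot[8] = rwwvsvx$vzsuuxzv
  rot[9] = wwvsvx$vzsuuxzvr
  rot[10] = wvsvx$vzsuuxzvrw
  rot[11] = vsvx$vzsuuxzvrww
  rot[12] = svx$vzsuuxzvrwwv
  rot[13] = vx$vzsuuxzvrwwvs
  rot[14] = x$vzsuuxzvrwwvsv
  rot[15] = $vzsuuxzvrwwvsvx
Sorted (with $ < everything):
  sorted[0] = $vzsuuxzvrwwvsvx
  sorted[1] = rwwvsvx$vzsuuxzv
  sorted[2] = suuxzvrwwvsvx$vz
  sorted[3] = svx$vzsuuxzvrwwv
  sorted[4] = uuxzvrwwvsvx$vzs
  sorted[5] = uxzvrwwvsvx$vzsu
  sorted[6] = vrwwvsvx$vzsuuxz
  sorted[7] = vsvx$vzsuuxzvrww
  sorted[8] = vx$vzsuuxzvrwwvs
  sorted[9] = vzsuuxzvrwwvsvx$
  sorted[10] = wvsvx$vzsuuxzvrw
  sorted[11] = wwvsvx$vzsuuxzvr
  sorted[12] = x$vzsuuxzvrwwvsv
  sorted[13] = xzvrwwvsvx$vzsuu
  sorted[14] = zsuuxzvrwwvsvx$v
  sorted[15] = zvrwwvsvx$vzsuux
sorted[14] = zsuuxzvrwwvsvx$v

Answer: zsuuxzvrwwvsvx$v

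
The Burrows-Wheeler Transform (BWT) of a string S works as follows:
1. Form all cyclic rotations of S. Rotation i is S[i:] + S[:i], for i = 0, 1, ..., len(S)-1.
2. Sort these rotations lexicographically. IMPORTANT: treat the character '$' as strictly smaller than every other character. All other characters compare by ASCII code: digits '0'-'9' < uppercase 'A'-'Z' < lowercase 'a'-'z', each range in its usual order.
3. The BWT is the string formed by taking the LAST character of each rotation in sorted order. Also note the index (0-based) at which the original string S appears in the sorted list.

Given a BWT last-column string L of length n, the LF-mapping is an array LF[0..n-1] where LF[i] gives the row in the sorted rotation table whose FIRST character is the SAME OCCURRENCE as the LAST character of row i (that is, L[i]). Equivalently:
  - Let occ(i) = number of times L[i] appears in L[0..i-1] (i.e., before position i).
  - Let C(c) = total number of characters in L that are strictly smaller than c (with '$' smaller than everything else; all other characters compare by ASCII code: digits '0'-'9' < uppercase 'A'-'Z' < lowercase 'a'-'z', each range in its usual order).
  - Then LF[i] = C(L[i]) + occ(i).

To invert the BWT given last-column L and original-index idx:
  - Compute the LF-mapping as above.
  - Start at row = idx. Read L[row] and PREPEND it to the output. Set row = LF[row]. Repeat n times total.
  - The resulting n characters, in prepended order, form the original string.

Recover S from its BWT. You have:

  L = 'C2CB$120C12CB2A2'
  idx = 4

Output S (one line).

LF mapping: 12 4 13 10 0 2 5 1 14 3 6 15 11 7 9 8
Walk LF starting at row 4, prepending L[row]:
  step 1: row=4, L[4]='$', prepend. Next row=LF[4]=0
  step 2: row=0, L[0]='C', prepend. Next row=LF[0]=12
  step 3: row=12, L[12]='B', prepend. Next row=LF[12]=11
  step 4: row=11, L[11]='C', prepend. Next row=LF[11]=15
  step 5: row=15, L[15]='2', prepend. Next row=LF[15]=8
  step 6: row=8, L[8]='C', prepend. Next row=LF[8]=14
  step 7: row=14, L[14]='A', prepend. Next row=LF[14]=9
  step 8: row=9, L[9]='1', prepend. Next row=LF[9]=3
  step 9: row=3, L[3]='B', prepend. Next row=LF[3]=10
  step 10: row=10, L[10]='2', prepend. Next row=LF[10]=6
  step 11: row=6, L[6]='2', prepend. Next row=LF[6]=5
  step 12: row=5, L[5]='1', prepend. Next row=LF[5]=2
  step 13: row=2, L[2]='C', prepend. Next row=LF[2]=13
  step 14: row=13, L[13]='2', prepend. Next row=LF[13]=7
  step 15: row=7, L[7]='0', prepend. Next row=LF[7]=1
  step 16: row=1, L[1]='2', prepend. Next row=LF[1]=4
Reversed output: 202C122B1AC2CBC$

Answer: 202C122B1AC2CBC$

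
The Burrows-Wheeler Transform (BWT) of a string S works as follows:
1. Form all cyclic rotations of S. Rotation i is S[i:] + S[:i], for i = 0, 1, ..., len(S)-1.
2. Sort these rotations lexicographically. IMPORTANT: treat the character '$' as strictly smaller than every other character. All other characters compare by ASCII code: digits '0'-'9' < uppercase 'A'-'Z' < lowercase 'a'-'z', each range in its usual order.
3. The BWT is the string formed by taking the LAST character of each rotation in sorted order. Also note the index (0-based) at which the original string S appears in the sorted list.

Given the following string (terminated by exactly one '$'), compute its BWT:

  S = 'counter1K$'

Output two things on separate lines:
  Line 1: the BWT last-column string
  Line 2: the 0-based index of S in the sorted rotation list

All 10 rotations (rotation i = S[i:]+S[:i]):
  rot[0] = counter1K$
  rot[1] = ounter1K$c
  rot[2] = unter1K$co
  rot[3] = nter1K$cou
  rot[4] = ter1K$coun
  rot[5] = er1K$count
  rot[6] = r1K$counte
  rot[7] = 1K$counter
  rot[8] = K$counter1
  rot[9] = $counter1K
Sorted (with $ < everything):
  sorted[0] = $counter1K  (last char: 'K')
  sorted[1] = 1K$counter  (last char: 'r')
  sorted[2] = K$counter1  (last char: '1')
  sorted[3] = counter1K$  (last char: '$')
  sorted[4] = er1K$count  (last char: 't')
  sorted[5] = nter1K$cou  (last char: 'u')
  sorted[6] = ounter1K$c  (last char: 'c')
  sorted[7] = r1K$counte  (last char: 'e')
  sorted[8] = ter1K$coun  (last char: 'n')
  sorted[9] = unter1K$co  (last char: 'o')
Last column: Kr1$tuceno
Original string S is at sorted index 3

Answer: Kr1$tuceno
3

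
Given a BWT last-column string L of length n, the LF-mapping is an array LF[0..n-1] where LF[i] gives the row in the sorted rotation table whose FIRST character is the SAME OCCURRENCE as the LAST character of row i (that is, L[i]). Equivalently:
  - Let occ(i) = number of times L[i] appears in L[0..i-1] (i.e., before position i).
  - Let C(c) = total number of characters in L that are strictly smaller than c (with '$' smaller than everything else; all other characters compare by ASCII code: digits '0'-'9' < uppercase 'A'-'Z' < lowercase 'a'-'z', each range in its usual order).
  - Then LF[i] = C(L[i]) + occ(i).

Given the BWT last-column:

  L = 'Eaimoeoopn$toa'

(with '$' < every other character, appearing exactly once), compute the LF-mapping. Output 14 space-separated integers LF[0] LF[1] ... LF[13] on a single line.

Char counts: '$':1, 'E':1, 'a':2, 'e':1, 'i':1, 'm':1, 'n':1, 'o':4, 'p':1, 't':1
C (first-col start): C('$')=0, C('E')=1, C('a')=2, C('e')=4, C('i')=5, C('m')=6, C('n')=7, C('o')=8, C('p')=12, C('t')=13
L[0]='E': occ=0, LF[0]=C('E')+0=1+0=1
L[1]='a': occ=0, LF[1]=C('a')+0=2+0=2
L[2]='i': occ=0, LF[2]=C('i')+0=5+0=5
L[3]='m': occ=0, LF[3]=C('m')+0=6+0=6
L[4]='o': occ=0, LF[4]=C('o')+0=8+0=8
L[5]='e': occ=0, LF[5]=C('e')+0=4+0=4
L[6]='o': occ=1, LF[6]=C('o')+1=8+1=9
L[7]='o': occ=2, LF[7]=C('o')+2=8+2=10
L[8]='p': occ=0, LF[8]=C('p')+0=12+0=12
L[9]='n': occ=0, LF[9]=C('n')+0=7+0=7
L[10]='$': occ=0, LF[10]=C('$')+0=0+0=0
L[11]='t': occ=0, LF[11]=C('t')+0=13+0=13
L[12]='o': occ=3, LF[12]=C('o')+3=8+3=11
L[13]='a': occ=1, LF[13]=C('a')+1=2+1=3

Answer: 1 2 5 6 8 4 9 10 12 7 0 13 11 3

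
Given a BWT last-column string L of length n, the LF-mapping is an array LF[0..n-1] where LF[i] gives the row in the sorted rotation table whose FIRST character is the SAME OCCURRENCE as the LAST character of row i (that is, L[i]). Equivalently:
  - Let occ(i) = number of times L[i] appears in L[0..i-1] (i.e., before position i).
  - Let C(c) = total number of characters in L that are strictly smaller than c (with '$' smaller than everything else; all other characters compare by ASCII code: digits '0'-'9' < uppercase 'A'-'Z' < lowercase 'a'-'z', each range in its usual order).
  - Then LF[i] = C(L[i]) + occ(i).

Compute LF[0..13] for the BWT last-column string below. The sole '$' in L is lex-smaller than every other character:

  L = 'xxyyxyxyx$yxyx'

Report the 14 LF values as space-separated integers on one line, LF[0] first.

Char counts: '$':1, 'x':7, 'y':6
C (first-col start): C('$')=0, C('x')=1, C('y')=8
L[0]='x': occ=0, LF[0]=C('x')+0=1+0=1
L[1]='x': occ=1, LF[1]=C('x')+1=1+1=2
L[2]='y': occ=0, LF[2]=C('y')+0=8+0=8
L[3]='y': occ=1, LF[3]=C('y')+1=8+1=9
L[4]='x': occ=2, LF[4]=C('x')+2=1+2=3
L[5]='y': occ=2, LF[5]=C('y')+2=8+2=10
L[6]='x': occ=3, LF[6]=C('x')+3=1+3=4
L[7]='y': occ=3, LF[7]=C('y')+3=8+3=11
L[8]='x': occ=4, LF[8]=C('x')+4=1+4=5
L[9]='$': occ=0, LF[9]=C('$')+0=0+0=0
L[10]='y': occ=4, LF[10]=C('y')+4=8+4=12
L[11]='x': occ=5, LF[11]=C('x')+5=1+5=6
L[12]='y': occ=5, LF[12]=C('y')+5=8+5=13
L[13]='x': occ=6, LF[13]=C('x')+6=1+6=7

Answer: 1 2 8 9 3 10 4 11 5 0 12 6 13 7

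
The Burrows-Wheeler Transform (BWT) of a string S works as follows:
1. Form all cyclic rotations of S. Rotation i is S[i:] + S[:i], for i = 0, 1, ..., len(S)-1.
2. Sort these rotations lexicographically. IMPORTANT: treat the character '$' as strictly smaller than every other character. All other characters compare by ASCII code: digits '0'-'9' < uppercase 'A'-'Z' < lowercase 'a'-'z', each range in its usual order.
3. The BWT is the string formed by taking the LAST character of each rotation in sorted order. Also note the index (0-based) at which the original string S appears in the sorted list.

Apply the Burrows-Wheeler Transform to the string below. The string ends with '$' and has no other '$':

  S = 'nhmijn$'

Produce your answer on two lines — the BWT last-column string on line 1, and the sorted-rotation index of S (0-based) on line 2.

Answer: nnmihj$
6

Derivation:
All 7 rotations (rotation i = S[i:]+S[:i]):
  rot[0] = nhmijn$
  rot[1] = hmijn$n
  rot[2] = mijn$nh
  rot[3] = ijn$nhm
  rot[4] = jn$nhmi
  rot[5] = n$nhmij
  rot[6] = $nhmijn
Sorted (with $ < everything):
  sorted[0] = $nhmijn  (last char: 'n')
  sorted[1] = hmijn$n  (last char: 'n')
  sorted[2] = ijn$nhm  (last char: 'm')
  sorted[3] = jn$nhmi  (last char: 'i')
  sorted[4] = mijn$nh  (last char: 'h')
  sorted[5] = n$nhmij  (last char: 'j')
  sorted[6] = nhmijn$  (last char: '$')
Last column: nnmihj$
Original string S is at sorted index 6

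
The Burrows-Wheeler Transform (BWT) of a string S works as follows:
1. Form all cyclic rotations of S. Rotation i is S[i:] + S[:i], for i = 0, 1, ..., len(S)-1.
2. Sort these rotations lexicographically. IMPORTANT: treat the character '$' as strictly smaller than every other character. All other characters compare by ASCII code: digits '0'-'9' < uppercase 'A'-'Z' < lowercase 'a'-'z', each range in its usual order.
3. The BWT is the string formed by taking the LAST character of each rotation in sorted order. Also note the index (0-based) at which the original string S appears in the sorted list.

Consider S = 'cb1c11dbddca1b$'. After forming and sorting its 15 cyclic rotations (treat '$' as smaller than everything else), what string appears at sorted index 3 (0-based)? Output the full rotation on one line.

Answer: 1c11dbddca1b$cb

Derivation:
All 15 rotations (rotation i = S[i:]+S[:i]):
  rot[0] = cb1c11dbddca1b$
  rot[1] = b1c11dbddca1b$c
  rot[2] = 1c11dbddca1b$cb
  rot[3] = c11dbddca1b$cb1
  rot[4] = 11dbddca1b$cb1c
  rot[5] = 1dbddca1b$cb1c1
  rot[6] = dbddca1b$cb1c11
  rot[7] = bddca1b$cb1c11d
  rot[8] = ddca1b$cb1c11db
  rot[9] = dca1b$cb1c11dbd
  rot[10] = ca1b$cb1c11dbdd
  rot[11] = a1b$cb1c11dbddc
  rot[12] = 1b$cb1c11dbddca
  rot[13] = b$cb1c11dbddca1
  rot[14] = $cb1c11dbddca1b
Sorted (with $ < everything):
  sorted[0] = $cb1c11dbddca1b
  sorted[1] = 11dbddca1b$cb1c
  sorted[2] = 1b$cb1c11dbddca
  sorted[3] = 1c11dbddca1b$cb
  sorted[4] = 1dbddca1b$cb1c1
  sorted[5] = a1b$cb1c11dbddc
  sorted[6] = b$cb1c11dbddca1
  sorted[7] = b1c11dbddca1b$c
  sorted[8] = bddca1b$cb1c11d
  sorted[9] = c11dbddca1b$cb1
  sorted[10] = ca1b$cb1c11dbdd
  sorted[11] = cb1c11dbddca1b$
  sorted[12] = dbddca1b$cb1c11
  sorted[13] = dca1b$cb1c11dbd
  sorted[14] = ddca1b$cb1c11db
sorted[3] = 1c11dbddca1b$cb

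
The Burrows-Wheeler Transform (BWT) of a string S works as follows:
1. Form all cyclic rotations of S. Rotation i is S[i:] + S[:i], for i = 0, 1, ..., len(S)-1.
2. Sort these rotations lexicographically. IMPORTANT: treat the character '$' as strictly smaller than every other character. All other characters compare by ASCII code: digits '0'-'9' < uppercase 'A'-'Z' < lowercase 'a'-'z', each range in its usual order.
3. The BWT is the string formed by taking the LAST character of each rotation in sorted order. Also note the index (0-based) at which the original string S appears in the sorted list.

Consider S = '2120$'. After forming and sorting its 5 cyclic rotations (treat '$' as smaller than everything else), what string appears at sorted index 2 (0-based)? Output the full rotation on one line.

All 5 rotations (rotation i = S[i:]+S[:i]):
  rot[0] = 2120$
  rot[1] = 120$2
  rot[2] = 20$21
  rot[3] = 0$212
  rot[4] = $2120
Sorted (with $ < everything):
  sorted[0] = $2120
  sorted[1] = 0$212
  sorted[2] = 120$2
  sorted[3] = 20$21
  sorted[4] = 2120$
sorted[2] = 120$2

Answer: 120$2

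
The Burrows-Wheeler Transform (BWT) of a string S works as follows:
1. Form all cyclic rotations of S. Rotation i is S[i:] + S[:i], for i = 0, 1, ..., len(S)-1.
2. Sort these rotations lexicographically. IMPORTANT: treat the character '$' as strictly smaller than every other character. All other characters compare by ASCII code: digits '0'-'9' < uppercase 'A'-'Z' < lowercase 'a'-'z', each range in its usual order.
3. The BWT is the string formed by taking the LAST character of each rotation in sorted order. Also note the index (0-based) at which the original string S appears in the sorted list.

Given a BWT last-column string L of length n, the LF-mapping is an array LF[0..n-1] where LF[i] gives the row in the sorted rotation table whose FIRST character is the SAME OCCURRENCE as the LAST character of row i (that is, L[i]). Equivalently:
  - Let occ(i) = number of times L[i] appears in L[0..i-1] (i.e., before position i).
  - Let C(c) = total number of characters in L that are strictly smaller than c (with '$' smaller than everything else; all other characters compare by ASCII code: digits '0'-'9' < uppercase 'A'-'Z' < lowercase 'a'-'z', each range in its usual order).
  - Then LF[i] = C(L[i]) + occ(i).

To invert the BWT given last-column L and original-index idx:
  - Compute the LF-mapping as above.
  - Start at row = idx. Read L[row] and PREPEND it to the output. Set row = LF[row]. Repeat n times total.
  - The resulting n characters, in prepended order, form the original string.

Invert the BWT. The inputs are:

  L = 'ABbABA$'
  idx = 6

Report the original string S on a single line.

Answer: bAABBA$

Derivation:
LF mapping: 1 4 6 2 5 3 0
Walk LF starting at row 6, prepending L[row]:
  step 1: row=6, L[6]='$', prepend. Next row=LF[6]=0
  step 2: row=0, L[0]='A', prepend. Next row=LF[0]=1
  step 3: row=1, L[1]='B', prepend. Next row=LF[1]=4
  step 4: row=4, L[4]='B', prepend. Next row=LF[4]=5
  step 5: row=5, L[5]='A', prepend. Next row=LF[5]=3
  step 6: row=3, L[3]='A', prepend. Next row=LF[3]=2
  step 7: row=2, L[2]='b', prepend. Next row=LF[2]=6
Reversed output: bAABBA$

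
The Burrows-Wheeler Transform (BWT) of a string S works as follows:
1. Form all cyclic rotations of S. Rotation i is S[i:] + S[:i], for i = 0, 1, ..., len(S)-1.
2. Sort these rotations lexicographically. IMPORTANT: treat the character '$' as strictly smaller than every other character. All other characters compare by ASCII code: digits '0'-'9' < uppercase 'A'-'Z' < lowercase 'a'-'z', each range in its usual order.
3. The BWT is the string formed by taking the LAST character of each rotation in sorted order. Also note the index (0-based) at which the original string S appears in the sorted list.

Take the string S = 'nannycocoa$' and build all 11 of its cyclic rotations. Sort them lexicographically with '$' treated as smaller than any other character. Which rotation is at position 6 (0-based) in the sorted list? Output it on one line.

Answer: nnycocoa$na

Derivation:
All 11 rotations (rotation i = S[i:]+S[:i]):
  rot[0] = nannycocoa$
  rot[1] = annycocoa$n
  rot[2] = nnycocoa$na
  rot[3] = nycocoa$nan
  rot[4] = ycocoa$nann
  rot[5] = cocoa$nanny
  rot[6] = ocoa$nannyc
  rot[7] = coa$nannyco
  rot[8] = oa$nannycoc
  rot[9] = a$nannycoco
  rot[10] = $nannycocoa
Sorted (with $ < everything):
  sorted[0] = $nannycocoa
  sorted[1] = a$nannycoco
  sorted[2] = annycocoa$n
  sorted[3] = coa$nannyco
  sorted[4] = cocoa$nanny
  sorted[5] = nannycocoa$
  sorted[6] = nnycocoa$na
  sorted[7] = nycocoa$nan
  sorted[8] = oa$nannycoc
  sorted[9] = ocoa$nannyc
  sorted[10] = ycocoa$nann
sorted[6] = nnycocoa$na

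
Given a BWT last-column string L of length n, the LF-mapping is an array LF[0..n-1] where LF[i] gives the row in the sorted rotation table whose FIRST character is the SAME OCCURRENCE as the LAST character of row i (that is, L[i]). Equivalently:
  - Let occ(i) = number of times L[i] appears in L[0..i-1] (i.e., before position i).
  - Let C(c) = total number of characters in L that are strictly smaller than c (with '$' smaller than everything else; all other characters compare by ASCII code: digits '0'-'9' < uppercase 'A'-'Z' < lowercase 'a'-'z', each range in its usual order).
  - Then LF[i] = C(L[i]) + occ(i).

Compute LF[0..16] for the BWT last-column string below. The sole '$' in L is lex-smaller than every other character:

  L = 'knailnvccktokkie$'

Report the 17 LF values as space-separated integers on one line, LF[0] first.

Char counts: '$':1, 'a':1, 'c':2, 'e':1, 'i':2, 'k':4, 'l':1, 'n':2, 'o':1, 't':1, 'v':1
C (first-col start): C('$')=0, C('a')=1, C('c')=2, C('e')=4, C('i')=5, C('k')=7, C('l')=11, C('n')=12, C('o')=14, C('t')=15, C('v')=16
L[0]='k': occ=0, LF[0]=C('k')+0=7+0=7
L[1]='n': occ=0, LF[1]=C('n')+0=12+0=12
L[2]='a': occ=0, LF[2]=C('a')+0=1+0=1
L[3]='i': occ=0, LF[3]=C('i')+0=5+0=5
L[4]='l': occ=0, LF[4]=C('l')+0=11+0=11
L[5]='n': occ=1, LF[5]=C('n')+1=12+1=13
L[6]='v': occ=0, LF[6]=C('v')+0=16+0=16
L[7]='c': occ=0, LF[7]=C('c')+0=2+0=2
L[8]='c': occ=1, LF[8]=C('c')+1=2+1=3
L[9]='k': occ=1, LF[9]=C('k')+1=7+1=8
L[10]='t': occ=0, LF[10]=C('t')+0=15+0=15
L[11]='o': occ=0, LF[11]=C('o')+0=14+0=14
L[12]='k': occ=2, LF[12]=C('k')+2=7+2=9
L[13]='k': occ=3, LF[13]=C('k')+3=7+3=10
L[14]='i': occ=1, LF[14]=C('i')+1=5+1=6
L[15]='e': occ=0, LF[15]=C('e')+0=4+0=4
L[16]='$': occ=0, LF[16]=C('$')+0=0+0=0

Answer: 7 12 1 5 11 13 16 2 3 8 15 14 9 10 6 4 0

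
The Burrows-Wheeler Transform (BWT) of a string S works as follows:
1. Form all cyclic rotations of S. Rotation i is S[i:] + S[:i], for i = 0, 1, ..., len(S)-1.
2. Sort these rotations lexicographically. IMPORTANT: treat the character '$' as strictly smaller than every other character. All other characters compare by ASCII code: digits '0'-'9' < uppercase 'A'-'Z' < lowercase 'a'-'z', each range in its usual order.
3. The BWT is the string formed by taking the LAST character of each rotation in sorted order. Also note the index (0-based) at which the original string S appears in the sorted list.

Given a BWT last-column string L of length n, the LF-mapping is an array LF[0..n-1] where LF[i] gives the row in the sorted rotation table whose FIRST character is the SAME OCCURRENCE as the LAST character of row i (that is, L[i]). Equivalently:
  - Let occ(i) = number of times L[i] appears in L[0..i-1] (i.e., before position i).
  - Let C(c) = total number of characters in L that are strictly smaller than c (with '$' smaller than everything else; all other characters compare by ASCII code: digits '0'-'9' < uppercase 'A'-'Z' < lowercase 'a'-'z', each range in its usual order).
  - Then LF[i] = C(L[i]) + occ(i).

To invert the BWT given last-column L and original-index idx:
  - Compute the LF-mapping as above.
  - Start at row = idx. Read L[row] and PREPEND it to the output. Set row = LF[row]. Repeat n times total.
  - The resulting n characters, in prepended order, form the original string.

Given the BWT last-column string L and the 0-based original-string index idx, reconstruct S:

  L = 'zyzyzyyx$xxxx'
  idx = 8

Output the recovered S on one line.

LF mapping: 10 6 11 7 12 8 9 1 0 2 3 4 5
Walk LF starting at row 8, prepending L[row]:
  step 1: row=8, L[8]='$', prepend. Next row=LF[8]=0
  step 2: row=0, L[0]='z', prepend. Next row=LF[0]=10
  step 3: row=10, L[10]='x', prepend. Next row=LF[10]=3
  step 4: row=3, L[3]='y', prepend. Next row=LF[3]=7
  step 5: row=7, L[7]='x', prepend. Next row=LF[7]=1
  step 6: row=1, L[1]='y', prepend. Next row=LF[1]=6
  step 7: row=6, L[6]='y', prepend. Next row=LF[6]=9
  step 8: row=9, L[9]='x', prepend. Next row=LF[9]=2
  step 9: row=2, L[2]='z', prepend. Next row=LF[2]=11
  step 10: row=11, L[11]='x', prepend. Next row=LF[11]=4
  step 11: row=4, L[4]='z', prepend. Next row=LF[4]=12
  step 12: row=12, L[12]='x', prepend. Next row=LF[12]=5
  step 13: row=5, L[5]='y', prepend. Next row=LF[5]=8
Reversed output: yxzxzxyyxyxz$

Answer: yxzxzxyyxyxz$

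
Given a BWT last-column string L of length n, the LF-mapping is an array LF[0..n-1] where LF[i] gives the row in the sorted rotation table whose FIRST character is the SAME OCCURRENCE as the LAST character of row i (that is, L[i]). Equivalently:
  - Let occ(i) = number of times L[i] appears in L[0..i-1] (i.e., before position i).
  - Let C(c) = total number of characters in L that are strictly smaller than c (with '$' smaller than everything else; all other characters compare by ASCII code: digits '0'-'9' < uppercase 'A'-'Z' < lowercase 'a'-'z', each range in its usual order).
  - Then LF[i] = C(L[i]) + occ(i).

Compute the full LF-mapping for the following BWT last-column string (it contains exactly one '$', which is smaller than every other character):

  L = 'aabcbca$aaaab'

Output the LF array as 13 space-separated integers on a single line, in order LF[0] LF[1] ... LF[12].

Char counts: '$':1, 'a':7, 'b':3, 'c':2
C (first-col start): C('$')=0, C('a')=1, C('b')=8, C('c')=11
L[0]='a': occ=0, LF[0]=C('a')+0=1+0=1
L[1]='a': occ=1, LF[1]=C('a')+1=1+1=2
L[2]='b': occ=0, LF[2]=C('b')+0=8+0=8
L[3]='c': occ=0, LF[3]=C('c')+0=11+0=11
L[4]='b': occ=1, LF[4]=C('b')+1=8+1=9
L[5]='c': occ=1, LF[5]=C('c')+1=11+1=12
L[6]='a': occ=2, LF[6]=C('a')+2=1+2=3
L[7]='$': occ=0, LF[7]=C('$')+0=0+0=0
L[8]='a': occ=3, LF[8]=C('a')+3=1+3=4
L[9]='a': occ=4, LF[9]=C('a')+4=1+4=5
L[10]='a': occ=5, LF[10]=C('a')+5=1+5=6
L[11]='a': occ=6, LF[11]=C('a')+6=1+6=7
L[12]='b': occ=2, LF[12]=C('b')+2=8+2=10

Answer: 1 2 8 11 9 12 3 0 4 5 6 7 10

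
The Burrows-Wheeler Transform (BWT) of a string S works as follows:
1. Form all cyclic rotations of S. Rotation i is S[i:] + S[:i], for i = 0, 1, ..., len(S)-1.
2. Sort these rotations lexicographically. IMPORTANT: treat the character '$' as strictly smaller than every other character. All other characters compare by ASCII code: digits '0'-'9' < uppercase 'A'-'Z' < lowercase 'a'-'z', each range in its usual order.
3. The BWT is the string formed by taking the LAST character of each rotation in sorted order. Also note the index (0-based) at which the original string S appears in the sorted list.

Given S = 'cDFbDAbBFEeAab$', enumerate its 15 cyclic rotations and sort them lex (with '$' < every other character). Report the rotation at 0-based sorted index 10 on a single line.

Answer: b$cDFbDAbBFEeAa

Derivation:
All 15 rotations (rotation i = S[i:]+S[:i]):
  rot[0] = cDFbDAbBFEeAab$
  rot[1] = DFbDAbBFEeAab$c
  rot[2] = FbDAbBFEeAab$cD
  rot[3] = bDAbBFEeAab$cDF
  rot[4] = DAbBFEeAab$cDFb
  rot[5] = AbBFEeAab$cDFbD
  rot[6] = bBFEeAab$cDFbDA
  rot[7] = BFEeAab$cDFbDAb
  rot[8] = FEeAab$cDFbDAbB
  rot[9] = EeAab$cDFbDAbBF
  rot[10] = eAab$cDFbDAbBFE
  rot[11] = Aab$cDFbDAbBFEe
  rot[12] = ab$cDFbDAbBFEeA
  rot[13] = b$cDFbDAbBFEeAa
  rot[14] = $cDFbDAbBFEeAab
Sorted (with $ < everything):
  sorted[0] = $cDFbDAbBFEeAab
  sorted[1] = Aab$cDFbDAbBFEe
  sorted[2] = AbBFEeAab$cDFbD
  sorted[3] = BFEeAab$cDFbDAb
  sorted[4] = DAbBFEeAab$cDFb
  sorted[5] = DFbDAbBFEeAab$c
  sorted[6] = EeAab$cDFbDAbBF
  sorted[7] = FEeAab$cDFbDAbB
  sorted[8] = FbDAbBFEeAab$cD
  sorted[9] = ab$cDFbDAbBFEeA
  sorted[10] = b$cDFbDAbBFEeAa
  sorted[11] = bBFEeAab$cDFbDA
  sorted[12] = bDAbBFEeAab$cDF
  sorted[13] = cDFbDAbBFEeAab$
  sorted[14] = eAab$cDFbDAbBFE
sorted[10] = b$cDFbDAbBFEeAa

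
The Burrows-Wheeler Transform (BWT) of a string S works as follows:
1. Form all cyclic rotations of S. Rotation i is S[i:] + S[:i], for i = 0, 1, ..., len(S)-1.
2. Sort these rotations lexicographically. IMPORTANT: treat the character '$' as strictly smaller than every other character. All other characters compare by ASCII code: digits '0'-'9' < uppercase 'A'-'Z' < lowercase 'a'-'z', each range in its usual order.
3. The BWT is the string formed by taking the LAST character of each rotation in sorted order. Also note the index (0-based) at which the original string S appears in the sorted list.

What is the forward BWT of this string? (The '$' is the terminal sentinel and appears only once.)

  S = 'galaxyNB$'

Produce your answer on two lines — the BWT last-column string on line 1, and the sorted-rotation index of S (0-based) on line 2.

All 9 rotations (rotation i = S[i:]+S[:i]):
  rot[0] = galaxyNB$
  rot[1] = alaxyNB$g
  rot[2] = laxyNB$ga
  rot[3] = axyNB$gal
  rot[4] = xyNB$gala
  rot[5] = yNB$galax
  rot[6] = NB$galaxy
  rot[7] = B$galaxyN
  rot[8] = $galaxyNB
Sorted (with $ < everything):
  sorted[0] = $galaxyNB  (last char: 'B')
  sorted[1] = B$galaxyN  (last char: 'N')
  sorted[2] = NB$galaxy  (last char: 'y')
  sorted[3] = alaxyNB$g  (last char: 'g')
  sorted[4] = axyNB$gal  (last char: 'l')
  sorted[5] = galaxyNB$  (last char: '$')
  sorted[6] = laxyNB$ga  (last char: 'a')
  sorted[7] = xyNB$gala  (last char: 'a')
  sorted[8] = yNB$galax  (last char: 'x')
Last column: BNygl$aax
Original string S is at sorted index 5

Answer: BNygl$aax
5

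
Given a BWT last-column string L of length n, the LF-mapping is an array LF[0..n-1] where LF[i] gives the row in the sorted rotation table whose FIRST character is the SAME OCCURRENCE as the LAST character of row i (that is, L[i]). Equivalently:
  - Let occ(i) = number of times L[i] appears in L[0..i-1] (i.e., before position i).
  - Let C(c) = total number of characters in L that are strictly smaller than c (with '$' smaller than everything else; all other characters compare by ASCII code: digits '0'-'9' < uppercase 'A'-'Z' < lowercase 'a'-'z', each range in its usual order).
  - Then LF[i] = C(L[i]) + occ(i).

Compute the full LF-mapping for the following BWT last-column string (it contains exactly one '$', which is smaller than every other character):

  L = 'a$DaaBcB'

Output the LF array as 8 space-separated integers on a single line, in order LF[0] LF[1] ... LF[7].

Char counts: '$':1, 'B':2, 'D':1, 'a':3, 'c':1
C (first-col start): C('$')=0, C('B')=1, C('D')=3, C('a')=4, C('c')=7
L[0]='a': occ=0, LF[0]=C('a')+0=4+0=4
L[1]='$': occ=0, LF[1]=C('$')+0=0+0=0
L[2]='D': occ=0, LF[2]=C('D')+0=3+0=3
L[3]='a': occ=1, LF[3]=C('a')+1=4+1=5
L[4]='a': occ=2, LF[4]=C('a')+2=4+2=6
L[5]='B': occ=0, LF[5]=C('B')+0=1+0=1
L[6]='c': occ=0, LF[6]=C('c')+0=7+0=7
L[7]='B': occ=1, LF[7]=C('B')+1=1+1=2

Answer: 4 0 3 5 6 1 7 2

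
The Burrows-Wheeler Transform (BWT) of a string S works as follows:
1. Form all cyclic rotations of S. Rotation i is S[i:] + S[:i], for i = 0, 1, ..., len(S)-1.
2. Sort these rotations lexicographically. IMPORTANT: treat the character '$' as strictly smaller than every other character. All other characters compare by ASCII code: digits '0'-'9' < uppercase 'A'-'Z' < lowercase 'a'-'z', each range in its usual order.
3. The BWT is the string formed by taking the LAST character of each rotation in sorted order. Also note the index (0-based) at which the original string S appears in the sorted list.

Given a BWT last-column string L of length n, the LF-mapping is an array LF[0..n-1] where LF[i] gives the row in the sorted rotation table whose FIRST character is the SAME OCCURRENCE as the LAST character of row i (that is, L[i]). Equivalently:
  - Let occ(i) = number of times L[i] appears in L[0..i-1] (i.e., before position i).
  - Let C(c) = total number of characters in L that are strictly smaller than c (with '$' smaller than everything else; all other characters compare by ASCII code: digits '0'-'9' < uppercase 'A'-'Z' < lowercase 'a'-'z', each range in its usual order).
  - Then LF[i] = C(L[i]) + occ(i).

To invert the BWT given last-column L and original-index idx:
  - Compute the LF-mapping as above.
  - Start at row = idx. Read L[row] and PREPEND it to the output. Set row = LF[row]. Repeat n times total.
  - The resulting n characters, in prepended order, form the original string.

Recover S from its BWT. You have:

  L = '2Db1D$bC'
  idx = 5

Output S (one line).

LF mapping: 2 4 6 1 5 0 7 3
Walk LF starting at row 5, prepending L[row]:
  step 1: row=5, L[5]='$', prepend. Next row=LF[5]=0
  step 2: row=0, L[0]='2', prepend. Next row=LF[0]=2
  step 3: row=2, L[2]='b', prepend. Next row=LF[2]=6
  step 4: row=6, L[6]='b', prepend. Next row=LF[6]=7
  step 5: row=7, L[7]='C', prepend. Next row=LF[7]=3
  step 6: row=3, L[3]='1', prepend. Next row=LF[3]=1
  step 7: row=1, L[1]='D', prepend. Next row=LF[1]=4
  step 8: row=4, L[4]='D', prepend. Next row=LF[4]=5
Reversed output: DD1Cbb2$

Answer: DD1Cbb2$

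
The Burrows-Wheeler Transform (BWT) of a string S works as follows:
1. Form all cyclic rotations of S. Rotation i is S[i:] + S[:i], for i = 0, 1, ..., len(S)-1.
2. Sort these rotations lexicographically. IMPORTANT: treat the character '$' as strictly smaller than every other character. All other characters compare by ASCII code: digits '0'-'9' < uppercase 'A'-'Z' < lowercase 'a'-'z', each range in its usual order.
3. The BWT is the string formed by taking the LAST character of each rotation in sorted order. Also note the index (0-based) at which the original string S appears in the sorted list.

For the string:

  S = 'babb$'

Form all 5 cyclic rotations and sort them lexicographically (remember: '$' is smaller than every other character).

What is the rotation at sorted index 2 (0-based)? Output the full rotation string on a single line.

Answer: b$bab

Derivation:
All 5 rotations (rotation i = S[i:]+S[:i]):
  rot[0] = babb$
  rot[1] = abb$b
  rot[2] = bb$ba
  rot[3] = b$bab
  rot[4] = $babb
Sorted (with $ < everything):
  sorted[0] = $babb
  sorted[1] = abb$b
  sorted[2] = b$bab
  sorted[3] = babb$
  sorted[4] = bb$ba
sorted[2] = b$bab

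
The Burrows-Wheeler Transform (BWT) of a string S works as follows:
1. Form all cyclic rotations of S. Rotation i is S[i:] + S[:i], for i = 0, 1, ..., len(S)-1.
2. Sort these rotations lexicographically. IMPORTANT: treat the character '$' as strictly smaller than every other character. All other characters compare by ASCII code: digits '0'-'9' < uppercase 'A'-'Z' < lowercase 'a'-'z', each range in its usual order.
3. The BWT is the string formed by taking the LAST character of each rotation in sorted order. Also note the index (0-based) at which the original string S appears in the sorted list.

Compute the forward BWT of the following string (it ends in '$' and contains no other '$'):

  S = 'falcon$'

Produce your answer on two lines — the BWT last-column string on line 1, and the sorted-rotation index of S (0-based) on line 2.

All 7 rotations (rotation i = S[i:]+S[:i]):
  rot[0] = falcon$
  rot[1] = alcon$f
  rot[2] = lcon$fa
  rot[3] = con$fal
  rot[4] = on$falc
  rot[5] = n$falco
  rot[6] = $falcon
Sorted (with $ < everything):
  sorted[0] = $falcon  (last char: 'n')
  sorted[1] = alcon$f  (last char: 'f')
  sorted[2] = con$fal  (last char: 'l')
  sorted[3] = falcon$  (last char: '$')
  sorted[4] = lcon$fa  (last char: 'a')
  sorted[5] = n$falco  (last char: 'o')
  sorted[6] = on$falc  (last char: 'c')
Last column: nfl$aoc
Original string S is at sorted index 3

Answer: nfl$aoc
3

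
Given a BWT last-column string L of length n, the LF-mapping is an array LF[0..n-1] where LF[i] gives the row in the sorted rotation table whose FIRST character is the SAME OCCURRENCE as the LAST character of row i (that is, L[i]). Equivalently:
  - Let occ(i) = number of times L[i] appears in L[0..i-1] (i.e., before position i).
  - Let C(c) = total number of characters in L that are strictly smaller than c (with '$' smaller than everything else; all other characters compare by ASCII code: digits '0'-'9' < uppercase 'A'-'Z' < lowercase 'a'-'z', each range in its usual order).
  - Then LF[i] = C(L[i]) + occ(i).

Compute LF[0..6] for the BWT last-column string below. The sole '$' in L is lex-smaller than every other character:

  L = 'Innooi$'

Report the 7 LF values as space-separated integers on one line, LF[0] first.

Char counts: '$':1, 'I':1, 'i':1, 'n':2, 'o':2
C (first-col start): C('$')=0, C('I')=1, C('i')=2, C('n')=3, C('o')=5
L[0]='I': occ=0, LF[0]=C('I')+0=1+0=1
L[1]='n': occ=0, LF[1]=C('n')+0=3+0=3
L[2]='n': occ=1, LF[2]=C('n')+1=3+1=4
L[3]='o': occ=0, LF[3]=C('o')+0=5+0=5
L[4]='o': occ=1, LF[4]=C('o')+1=5+1=6
L[5]='i': occ=0, LF[5]=C('i')+0=2+0=2
L[6]='$': occ=0, LF[6]=C('$')+0=0+0=0

Answer: 1 3 4 5 6 2 0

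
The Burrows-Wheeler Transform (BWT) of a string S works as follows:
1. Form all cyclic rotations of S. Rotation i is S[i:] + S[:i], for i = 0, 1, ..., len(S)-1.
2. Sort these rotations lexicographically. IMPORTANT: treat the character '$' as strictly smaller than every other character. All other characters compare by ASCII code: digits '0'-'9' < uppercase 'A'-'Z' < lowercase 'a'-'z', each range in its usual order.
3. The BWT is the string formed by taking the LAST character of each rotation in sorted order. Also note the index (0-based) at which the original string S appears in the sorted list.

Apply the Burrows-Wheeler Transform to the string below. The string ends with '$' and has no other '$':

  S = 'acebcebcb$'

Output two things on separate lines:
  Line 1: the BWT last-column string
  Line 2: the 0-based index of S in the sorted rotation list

Answer: b$ceebbacc
1

Derivation:
All 10 rotations (rotation i = S[i:]+S[:i]):
  rot[0] = acebcebcb$
  rot[1] = cebcebcb$a
  rot[2] = ebcebcb$ac
  rot[3] = bcebcb$ace
  rot[4] = cebcb$aceb
  rot[5] = ebcb$acebc
  rot[6] = bcb$acebce
  rot[7] = cb$acebceb
  rot[8] = b$acebcebc
  rot[9] = $acebcebcb
Sorted (with $ < everything):
  sorted[0] = $acebcebcb  (last char: 'b')
  sorted[1] = acebcebcb$  (last char: '$')
  sorted[2] = b$acebcebc  (last char: 'c')
  sorted[3] = bcb$acebce  (last char: 'e')
  sorted[4] = bcebcb$ace  (last char: 'e')
  sorted[5] = cb$acebceb  (last char: 'b')
  sorted[6] = cebcb$aceb  (last char: 'b')
  sorted[7] = cebcebcb$a  (last char: 'a')
  sorted[8] = ebcb$acebc  (last char: 'c')
  sorted[9] = ebcebcb$ac  (last char: 'c')
Last column: b$ceebbacc
Original string S is at sorted index 1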